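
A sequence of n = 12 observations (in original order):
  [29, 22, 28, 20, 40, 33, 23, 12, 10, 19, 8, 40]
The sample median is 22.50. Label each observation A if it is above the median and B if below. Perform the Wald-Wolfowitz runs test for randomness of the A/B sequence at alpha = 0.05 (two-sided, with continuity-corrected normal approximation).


Step 1: Compute median = 22.50; label A = above, B = below.
Labels in order: ABABAAABBBBA  (n_A = 6, n_B = 6)
Step 2: Count runs R = 7.
Step 3: Under H0 (random ordering), E[R] = 2*n_A*n_B/(n_A+n_B) + 1 = 2*6*6/12 + 1 = 7.0000.
        Var[R] = 2*n_A*n_B*(2*n_A*n_B - n_A - n_B) / ((n_A+n_B)^2 * (n_A+n_B-1)) = 4320/1584 = 2.7273.
        SD[R] = 1.6514.
Step 4: R = E[R], so z = 0 with no continuity correction.
Step 5: Two-sided p-value via normal approximation = 2*(1 - Phi(|z|)) = 1.000000.
Step 6: alpha = 0.05. fail to reject H0.

R = 7, z = 0.0000, p = 1.000000, fail to reject H0.


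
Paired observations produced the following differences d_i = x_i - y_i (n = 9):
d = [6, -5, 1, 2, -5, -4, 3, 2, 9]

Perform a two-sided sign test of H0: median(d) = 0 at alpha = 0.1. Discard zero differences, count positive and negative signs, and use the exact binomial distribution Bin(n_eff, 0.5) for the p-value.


Step 1: Discard zero differences. Original n = 9; n_eff = number of nonzero differences = 9.
Nonzero differences (with sign): +6, -5, +1, +2, -5, -4, +3, +2, +9
Step 2: Count signs: positive = 6, negative = 3.
Step 3: Under H0: P(positive) = 0.5, so the number of positives S ~ Bin(9, 0.5).
Step 4: Two-sided exact p-value = sum of Bin(9,0.5) probabilities at or below the observed probability = 0.507812.
Step 5: alpha = 0.1. fail to reject H0.

n_eff = 9, pos = 6, neg = 3, p = 0.507812, fail to reject H0.


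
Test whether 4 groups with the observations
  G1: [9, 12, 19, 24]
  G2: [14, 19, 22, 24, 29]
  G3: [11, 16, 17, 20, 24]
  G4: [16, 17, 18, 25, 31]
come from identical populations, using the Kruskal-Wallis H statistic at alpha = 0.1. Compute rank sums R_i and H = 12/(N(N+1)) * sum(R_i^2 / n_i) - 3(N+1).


Step 1: Combine all N = 19 observations and assign midranks.
sorted (value, group, rank): (9,G1,1), (11,G3,2), (12,G1,3), (14,G2,4), (16,G3,5.5), (16,G4,5.5), (17,G3,7.5), (17,G4,7.5), (18,G4,9), (19,G1,10.5), (19,G2,10.5), (20,G3,12), (22,G2,13), (24,G1,15), (24,G2,15), (24,G3,15), (25,G4,17), (29,G2,18), (31,G4,19)
Step 2: Sum ranks within each group.
R_1 = 29.5 (n_1 = 4)
R_2 = 60.5 (n_2 = 5)
R_3 = 42 (n_3 = 5)
R_4 = 58 (n_4 = 5)
Step 3: H = 12/(N(N+1)) * sum(R_i^2/n_i) - 3(N+1)
     = 12/(19*20) * (29.5^2/4 + 60.5^2/5 + 42^2/5 + 58^2/5) - 3*20
     = 0.031579 * 1975.21 - 60
     = 2.375132.
Step 4: Ties present; correction factor C = 1 - 42/(19^3 - 19) = 0.993860. Corrected H = 2.375132 / 0.993860 = 2.389806.
Step 5: Under H0, H ~ chi^2(3); p-value = 0.495535.
Step 6: alpha = 0.1. fail to reject H0.

H = 2.3898, df = 3, p = 0.495535, fail to reject H0.


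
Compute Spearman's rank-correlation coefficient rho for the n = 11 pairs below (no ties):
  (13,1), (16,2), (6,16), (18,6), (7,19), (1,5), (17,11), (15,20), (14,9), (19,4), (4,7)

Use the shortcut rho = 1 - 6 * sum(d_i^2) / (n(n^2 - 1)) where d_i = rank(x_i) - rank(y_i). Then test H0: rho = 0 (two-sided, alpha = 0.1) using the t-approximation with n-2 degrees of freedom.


Step 1: Rank x and y separately (midranks; no ties here).
rank(x): 13->5, 16->8, 6->3, 18->10, 7->4, 1->1, 17->9, 15->7, 14->6, 19->11, 4->2
rank(y): 1->1, 2->2, 16->9, 6->5, 19->10, 5->4, 11->8, 20->11, 9->7, 4->3, 7->6
Step 2: d_i = R_x(i) - R_y(i); compute d_i^2.
  (5-1)^2=16, (8-2)^2=36, (3-9)^2=36, (10-5)^2=25, (4-10)^2=36, (1-4)^2=9, (9-8)^2=1, (7-11)^2=16, (6-7)^2=1, (11-3)^2=64, (2-6)^2=16
sum(d^2) = 256.
Step 3: rho = 1 - 6*256 / (11*(11^2 - 1)) = 1 - 1536/1320 = -0.163636.
Step 4: Under H0, t = rho * sqrt((n-2)/(1-rho^2)) = -0.4976 ~ t(9).
Step 5: Two-sided p-value from the t-distribution with 9 df = 0.630685.
Step 6: alpha = 0.1. fail to reject H0.

rho = -0.1636, p = 0.630685, fail to reject H0 at alpha = 0.1.


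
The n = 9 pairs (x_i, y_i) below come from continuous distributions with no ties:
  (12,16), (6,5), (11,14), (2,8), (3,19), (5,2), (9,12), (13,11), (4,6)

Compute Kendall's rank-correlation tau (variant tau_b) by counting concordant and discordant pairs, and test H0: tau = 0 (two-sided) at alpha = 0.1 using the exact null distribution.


Step 1: Enumerate the 36 unordered pairs (i,j) with i<j and classify each by sign(x_j-x_i) * sign(y_j-y_i).
  (1,2):dx=-6,dy=-11->C; (1,3):dx=-1,dy=-2->C; (1,4):dx=-10,dy=-8->C; (1,5):dx=-9,dy=+3->D
  (1,6):dx=-7,dy=-14->C; (1,7):dx=-3,dy=-4->C; (1,8):dx=+1,dy=-5->D; (1,9):dx=-8,dy=-10->C
  (2,3):dx=+5,dy=+9->C; (2,4):dx=-4,dy=+3->D; (2,5):dx=-3,dy=+14->D; (2,6):dx=-1,dy=-3->C
  (2,7):dx=+3,dy=+7->C; (2,8):dx=+7,dy=+6->C; (2,9):dx=-2,dy=+1->D; (3,4):dx=-9,dy=-6->C
  (3,5):dx=-8,dy=+5->D; (3,6):dx=-6,dy=-12->C; (3,7):dx=-2,dy=-2->C; (3,8):dx=+2,dy=-3->D
  (3,9):dx=-7,dy=-8->C; (4,5):dx=+1,dy=+11->C; (4,6):dx=+3,dy=-6->D; (4,7):dx=+7,dy=+4->C
  (4,8):dx=+11,dy=+3->C; (4,9):dx=+2,dy=-2->D; (5,6):dx=+2,dy=-17->D; (5,7):dx=+6,dy=-7->D
  (5,8):dx=+10,dy=-8->D; (5,9):dx=+1,dy=-13->D; (6,7):dx=+4,dy=+10->C; (6,8):dx=+8,dy=+9->C
  (6,9):dx=-1,dy=+4->D; (7,8):dx=+4,dy=-1->D; (7,9):dx=-5,dy=-6->C; (8,9):dx=-9,dy=-5->C
Step 2: C = 21, D = 15, total pairs = 36.
Step 3: tau = (C - D)/(n(n-1)/2) = (21 - 15)/36 = 0.166667.
Step 4: Exact two-sided p-value (enumerate n! = 362880 permutations of y under H0): p = 0.612202.
Step 5: alpha = 0.1. fail to reject H0.

tau_b = 0.1667 (C=21, D=15), p = 0.612202, fail to reject H0.


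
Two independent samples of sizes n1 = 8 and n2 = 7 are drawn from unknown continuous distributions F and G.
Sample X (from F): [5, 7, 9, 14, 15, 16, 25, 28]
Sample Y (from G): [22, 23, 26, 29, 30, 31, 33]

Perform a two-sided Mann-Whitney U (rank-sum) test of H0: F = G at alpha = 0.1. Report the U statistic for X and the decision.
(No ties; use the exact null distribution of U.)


Step 1: Combine and sort all 15 observations; assign midranks.
sorted (value, group): (5,X), (7,X), (9,X), (14,X), (15,X), (16,X), (22,Y), (23,Y), (25,X), (26,Y), (28,X), (29,Y), (30,Y), (31,Y), (33,Y)
ranks: 5->1, 7->2, 9->3, 14->4, 15->5, 16->6, 22->7, 23->8, 25->9, 26->10, 28->11, 29->12, 30->13, 31->14, 33->15
Step 2: Rank sum for X: R1 = 1 + 2 + 3 + 4 + 5 + 6 + 9 + 11 = 41.
Step 3: U_X = R1 - n1(n1+1)/2 = 41 - 8*9/2 = 41 - 36 = 5.
       U_Y = n1*n2 - U_X = 56 - 5 = 51.
Step 4: No ties, so the exact null distribution of U (based on enumerating the C(15,8) = 6435 equally likely rank assignments) gives the two-sided p-value.
Step 5: p-value = 0.005905; compare to alpha = 0.1. reject H0.

U_X = 5, p = 0.005905, reject H0 at alpha = 0.1.


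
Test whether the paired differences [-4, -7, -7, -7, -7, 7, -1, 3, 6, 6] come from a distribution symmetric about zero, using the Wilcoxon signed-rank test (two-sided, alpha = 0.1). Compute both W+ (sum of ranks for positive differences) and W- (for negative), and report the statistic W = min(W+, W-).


Step 1: Drop any zero differences (none here) and take |d_i|.
|d| = [4, 7, 7, 7, 7, 7, 1, 3, 6, 6]
Step 2: Midrank |d_i| (ties get averaged ranks).
ranks: |4|->3, |7|->8, |7|->8, |7|->8, |7|->8, |7|->8, |1|->1, |3|->2, |6|->4.5, |6|->4.5
Step 3: Attach original signs; sum ranks with positive sign and with negative sign.
W+ = 8 + 2 + 4.5 + 4.5 = 19
W- = 3 + 8 + 8 + 8 + 8 + 1 = 36
(Check: W+ + W- = 55 should equal n(n+1)/2 = 55.)
Step 4: Test statistic W = min(W+, W-) = 19.
Step 5: Ties in |d|, so use the tie-corrected normal approximation.
        E[W] = n(n+1)/4 = 10*11/4 = 27.5.
        Tie groups: |d|=6 (t=2), |d|=7 (t=5); sum(t^3 - t) = 126.
        Var[W] = n(n+1)(2n+1)/24 - sum(t^3-t)/48 = 2310/24 - 126/48 = 93.625.
        z = (W - E[W]) / sqrt(Var[W]) = (19 - 27.5) / 9.6760 = -0.8785.
        Two-sided p = 2*Phi(z) = 0.379693.
Step 6: alpha = 0.1. fail to reject H0.

W+ = 19, W- = 36, W = min = 19, p = 0.379693, fail to reject H0.


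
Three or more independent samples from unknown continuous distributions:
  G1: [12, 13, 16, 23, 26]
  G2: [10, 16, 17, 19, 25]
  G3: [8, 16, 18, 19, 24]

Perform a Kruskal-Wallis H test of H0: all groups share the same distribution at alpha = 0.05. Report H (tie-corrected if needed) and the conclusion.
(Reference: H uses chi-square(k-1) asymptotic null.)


Step 1: Combine all N = 15 observations and assign midranks.
sorted (value, group, rank): (8,G3,1), (10,G2,2), (12,G1,3), (13,G1,4), (16,G1,6), (16,G2,6), (16,G3,6), (17,G2,8), (18,G3,9), (19,G2,10.5), (19,G3,10.5), (23,G1,12), (24,G3,13), (25,G2,14), (26,G1,15)
Step 2: Sum ranks within each group.
R_1 = 40 (n_1 = 5)
R_2 = 40.5 (n_2 = 5)
R_3 = 39.5 (n_3 = 5)
Step 3: H = 12/(N(N+1)) * sum(R_i^2/n_i) - 3(N+1)
     = 12/(15*16) * (40^2/5 + 40.5^2/5 + 39.5^2/5) - 3*16
     = 0.050000 * 960.1 - 48
     = 0.005000.
Step 4: Ties present; correction factor C = 1 - 30/(15^3 - 15) = 0.991071. Corrected H = 0.005000 / 0.991071 = 0.005045.
Step 5: Under H0, H ~ chi^2(2); p-value = 0.997481.
Step 6: alpha = 0.05. fail to reject H0.

H = 0.0050, df = 2, p = 0.997481, fail to reject H0.


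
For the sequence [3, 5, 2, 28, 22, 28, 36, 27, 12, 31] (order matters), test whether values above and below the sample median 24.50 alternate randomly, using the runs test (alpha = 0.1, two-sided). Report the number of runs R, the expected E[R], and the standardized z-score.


Step 1: Compute median = 24.50; label A = above, B = below.
Labels in order: BBBABAAABA  (n_A = 5, n_B = 5)
Step 2: Count runs R = 6.
Step 3: Under H0 (random ordering), E[R] = 2*n_A*n_B/(n_A+n_B) + 1 = 2*5*5/10 + 1 = 6.0000.
        Var[R] = 2*n_A*n_B*(2*n_A*n_B - n_A - n_B) / ((n_A+n_B)^2 * (n_A+n_B-1)) = 2000/900 = 2.2222.
        SD[R] = 1.4907.
Step 4: R = E[R], so z = 0 with no continuity correction.
Step 5: Two-sided p-value via normal approximation = 2*(1 - Phi(|z|)) = 1.000000.
Step 6: alpha = 0.1. fail to reject H0.

R = 6, z = 0.0000, p = 1.000000, fail to reject H0.


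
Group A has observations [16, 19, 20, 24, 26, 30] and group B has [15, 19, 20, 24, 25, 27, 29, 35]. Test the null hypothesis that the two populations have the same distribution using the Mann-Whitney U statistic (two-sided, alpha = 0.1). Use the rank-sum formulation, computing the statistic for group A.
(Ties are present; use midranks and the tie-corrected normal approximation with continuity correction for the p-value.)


Step 1: Combine and sort all 14 observations; assign midranks.
sorted (value, group): (15,Y), (16,X), (19,X), (19,Y), (20,X), (20,Y), (24,X), (24,Y), (25,Y), (26,X), (27,Y), (29,Y), (30,X), (35,Y)
ranks: 15->1, 16->2, 19->3.5, 19->3.5, 20->5.5, 20->5.5, 24->7.5, 24->7.5, 25->9, 26->10, 27->11, 29->12, 30->13, 35->14
Step 2: Rank sum for X: R1 = 2 + 3.5 + 5.5 + 7.5 + 10 + 13 = 41.5.
Step 3: U_X = R1 - n1(n1+1)/2 = 41.5 - 6*7/2 = 41.5 - 21 = 20.5.
       U_Y = n1*n2 - U_X = 48 - 20.5 = 27.5.
Step 4: Ties are present, so use the tie-corrected normal approximation (with continuity correction) for the p-value.
Step 5: p-value = 0.697586; compare to alpha = 0.1. fail to reject H0.

U_X = 20.5, p = 0.697586, fail to reject H0 at alpha = 0.1.


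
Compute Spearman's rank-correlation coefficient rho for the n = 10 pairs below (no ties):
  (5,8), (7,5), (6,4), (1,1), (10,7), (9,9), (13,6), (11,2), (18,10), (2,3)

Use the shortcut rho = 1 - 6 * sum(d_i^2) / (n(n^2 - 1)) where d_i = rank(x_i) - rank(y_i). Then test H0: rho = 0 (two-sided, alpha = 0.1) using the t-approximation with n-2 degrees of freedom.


Step 1: Rank x and y separately (midranks; no ties here).
rank(x): 5->3, 7->5, 6->4, 1->1, 10->7, 9->6, 13->9, 11->8, 18->10, 2->2
rank(y): 8->8, 5->5, 4->4, 1->1, 7->7, 9->9, 6->6, 2->2, 10->10, 3->3
Step 2: d_i = R_x(i) - R_y(i); compute d_i^2.
  (3-8)^2=25, (5-5)^2=0, (4-4)^2=0, (1-1)^2=0, (7-7)^2=0, (6-9)^2=9, (9-6)^2=9, (8-2)^2=36, (10-10)^2=0, (2-3)^2=1
sum(d^2) = 80.
Step 3: rho = 1 - 6*80 / (10*(10^2 - 1)) = 1 - 480/990 = 0.515152.
Step 4: Under H0, t = rho * sqrt((n-2)/(1-rho^2)) = 1.7000 ~ t(8).
Step 5: Two-sided p-value from the t-distribution with 8 df = 0.127553.
Step 6: alpha = 0.1. fail to reject H0.

rho = 0.5152, p = 0.127553, fail to reject H0 at alpha = 0.1.


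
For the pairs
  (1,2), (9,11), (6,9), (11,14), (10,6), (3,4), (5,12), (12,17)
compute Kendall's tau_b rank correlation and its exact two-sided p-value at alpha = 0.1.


Step 1: Enumerate the 28 unordered pairs (i,j) with i<j and classify each by sign(x_j-x_i) * sign(y_j-y_i).
  (1,2):dx=+8,dy=+9->C; (1,3):dx=+5,dy=+7->C; (1,4):dx=+10,dy=+12->C; (1,5):dx=+9,dy=+4->C
  (1,6):dx=+2,dy=+2->C; (1,7):dx=+4,dy=+10->C; (1,8):dx=+11,dy=+15->C; (2,3):dx=-3,dy=-2->C
  (2,4):dx=+2,dy=+3->C; (2,5):dx=+1,dy=-5->D; (2,6):dx=-6,dy=-7->C; (2,7):dx=-4,dy=+1->D
  (2,8):dx=+3,dy=+6->C; (3,4):dx=+5,dy=+5->C; (3,5):dx=+4,dy=-3->D; (3,6):dx=-3,dy=-5->C
  (3,7):dx=-1,dy=+3->D; (3,8):dx=+6,dy=+8->C; (4,5):dx=-1,dy=-8->C; (4,6):dx=-8,dy=-10->C
  (4,7):dx=-6,dy=-2->C; (4,8):dx=+1,dy=+3->C; (5,6):dx=-7,dy=-2->C; (5,7):dx=-5,dy=+6->D
  (5,8):dx=+2,dy=+11->C; (6,7):dx=+2,dy=+8->C; (6,8):dx=+9,dy=+13->C; (7,8):dx=+7,dy=+5->C
Step 2: C = 23, D = 5, total pairs = 28.
Step 3: tau = (C - D)/(n(n-1)/2) = (23 - 5)/28 = 0.642857.
Step 4: Exact two-sided p-value (enumerate n! = 40320 permutations of y under H0): p = 0.031151.
Step 5: alpha = 0.1. reject H0.

tau_b = 0.6429 (C=23, D=5), p = 0.031151, reject H0.


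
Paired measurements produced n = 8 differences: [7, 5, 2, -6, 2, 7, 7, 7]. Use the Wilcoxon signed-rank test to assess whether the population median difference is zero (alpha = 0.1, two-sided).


Step 1: Drop any zero differences (none here) and take |d_i|.
|d| = [7, 5, 2, 6, 2, 7, 7, 7]
Step 2: Midrank |d_i| (ties get averaged ranks).
ranks: |7|->6.5, |5|->3, |2|->1.5, |6|->4, |2|->1.5, |7|->6.5, |7|->6.5, |7|->6.5
Step 3: Attach original signs; sum ranks with positive sign and with negative sign.
W+ = 6.5 + 3 + 1.5 + 1.5 + 6.5 + 6.5 + 6.5 = 32
W- = 4 = 4
(Check: W+ + W- = 36 should equal n(n+1)/2 = 36.)
Step 4: Test statistic W = min(W+, W-) = 4.
Step 5: Ties in |d|, so use the tie-corrected normal approximation.
        E[W] = n(n+1)/4 = 8*9/4 = 18.
        Tie groups: |d|=2 (t=2), |d|=7 (t=4); sum(t^3 - t) = 66.
        Var[W] = n(n+1)(2n+1)/24 - sum(t^3-t)/48 = 1224/24 - 66/48 = 49.625.
        z = (W - E[W]) / sqrt(Var[W]) = (4 - 18) / 7.0445 = -1.9874.
        Two-sided p = 2*Phi(z) = 0.046882.
Step 6: alpha = 0.1. reject H0.

W+ = 32, W- = 4, W = min = 4, p = 0.046882, reject H0.


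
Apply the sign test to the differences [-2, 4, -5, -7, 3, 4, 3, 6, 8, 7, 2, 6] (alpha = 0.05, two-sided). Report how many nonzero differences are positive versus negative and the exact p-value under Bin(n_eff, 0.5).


Step 1: Discard zero differences. Original n = 12; n_eff = number of nonzero differences = 12.
Nonzero differences (with sign): -2, +4, -5, -7, +3, +4, +3, +6, +8, +7, +2, +6
Step 2: Count signs: positive = 9, negative = 3.
Step 3: Under H0: P(positive) = 0.5, so the number of positives S ~ Bin(12, 0.5).
Step 4: Two-sided exact p-value = sum of Bin(12,0.5) probabilities at or below the observed probability = 0.145996.
Step 5: alpha = 0.05. fail to reject H0.

n_eff = 12, pos = 9, neg = 3, p = 0.145996, fail to reject H0.


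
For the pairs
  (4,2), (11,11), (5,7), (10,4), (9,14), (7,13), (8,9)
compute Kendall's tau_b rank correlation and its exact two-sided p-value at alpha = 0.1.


Step 1: Enumerate the 21 unordered pairs (i,j) with i<j and classify each by sign(x_j-x_i) * sign(y_j-y_i).
  (1,2):dx=+7,dy=+9->C; (1,3):dx=+1,dy=+5->C; (1,4):dx=+6,dy=+2->C; (1,5):dx=+5,dy=+12->C
  (1,6):dx=+3,dy=+11->C; (1,7):dx=+4,dy=+7->C; (2,3):dx=-6,dy=-4->C; (2,4):dx=-1,dy=-7->C
  (2,5):dx=-2,dy=+3->D; (2,6):dx=-4,dy=+2->D; (2,7):dx=-3,dy=-2->C; (3,4):dx=+5,dy=-3->D
  (3,5):dx=+4,dy=+7->C; (3,6):dx=+2,dy=+6->C; (3,7):dx=+3,dy=+2->C; (4,5):dx=-1,dy=+10->D
  (4,6):dx=-3,dy=+9->D; (4,7):dx=-2,dy=+5->D; (5,6):dx=-2,dy=-1->C; (5,7):dx=-1,dy=-5->C
  (6,7):dx=+1,dy=-4->D
Step 2: C = 14, D = 7, total pairs = 21.
Step 3: tau = (C - D)/(n(n-1)/2) = (14 - 7)/21 = 0.333333.
Step 4: Exact two-sided p-value (enumerate n! = 5040 permutations of y under H0): p = 0.381349.
Step 5: alpha = 0.1. fail to reject H0.

tau_b = 0.3333 (C=14, D=7), p = 0.381349, fail to reject H0.


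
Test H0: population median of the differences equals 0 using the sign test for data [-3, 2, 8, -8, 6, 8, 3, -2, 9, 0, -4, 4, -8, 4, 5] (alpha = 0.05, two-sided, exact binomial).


Step 1: Discard zero differences. Original n = 15; n_eff = number of nonzero differences = 14.
Nonzero differences (with sign): -3, +2, +8, -8, +6, +8, +3, -2, +9, -4, +4, -8, +4, +5
Step 2: Count signs: positive = 9, negative = 5.
Step 3: Under H0: P(positive) = 0.5, so the number of positives S ~ Bin(14, 0.5).
Step 4: Two-sided exact p-value = sum of Bin(14,0.5) probabilities at or below the observed probability = 0.423950.
Step 5: alpha = 0.05. fail to reject H0.

n_eff = 14, pos = 9, neg = 5, p = 0.423950, fail to reject H0.


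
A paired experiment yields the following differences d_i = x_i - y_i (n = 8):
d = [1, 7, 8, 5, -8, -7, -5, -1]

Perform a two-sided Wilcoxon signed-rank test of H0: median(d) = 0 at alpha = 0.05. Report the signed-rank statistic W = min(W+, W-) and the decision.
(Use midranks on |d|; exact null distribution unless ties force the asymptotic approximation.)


Step 1: Drop any zero differences (none here) and take |d_i|.
|d| = [1, 7, 8, 5, 8, 7, 5, 1]
Step 2: Midrank |d_i| (ties get averaged ranks).
ranks: |1|->1.5, |7|->5.5, |8|->7.5, |5|->3.5, |8|->7.5, |7|->5.5, |5|->3.5, |1|->1.5
Step 3: Attach original signs; sum ranks with positive sign and with negative sign.
W+ = 1.5 + 5.5 + 7.5 + 3.5 = 18
W- = 7.5 + 5.5 + 3.5 + 1.5 = 18
(Check: W+ + W- = 36 should equal n(n+1)/2 = 36.)
Step 4: Test statistic W = min(W+, W-) = 18.
Step 5: Ties in |d|, so use the tie-corrected normal approximation.
        E[W] = n(n+1)/4 = 8*9/4 = 18.
        Tie groups: |d|=1 (t=2), |d|=5 (t=2), |d|=7 (t=2), |d|=8 (t=2); sum(t^3 - t) = 24.
        Var[W] = n(n+1)(2n+1)/24 - sum(t^3-t)/48 = 1224/24 - 24/48 = 50.5.
        z = (W - E[W]) / sqrt(Var[W]) = (18 - 18) / 7.1063 = 0.0000.
        Two-sided p = 2*Phi(z) = 1.000000.
Step 6: alpha = 0.05. fail to reject H0.

W+ = 18, W- = 18, W = min = 18, p = 1.000000, fail to reject H0.


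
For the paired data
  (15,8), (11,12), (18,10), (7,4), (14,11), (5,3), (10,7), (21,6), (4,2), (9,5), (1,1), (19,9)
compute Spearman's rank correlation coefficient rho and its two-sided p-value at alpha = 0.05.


Step 1: Rank x and y separately (midranks; no ties here).
rank(x): 15->9, 11->7, 18->10, 7->4, 14->8, 5->3, 10->6, 21->12, 4->2, 9->5, 1->1, 19->11
rank(y): 8->8, 12->12, 10->10, 4->4, 11->11, 3->3, 7->7, 6->6, 2->2, 5->5, 1->1, 9->9
Step 2: d_i = R_x(i) - R_y(i); compute d_i^2.
  (9-8)^2=1, (7-12)^2=25, (10-10)^2=0, (4-4)^2=0, (8-11)^2=9, (3-3)^2=0, (6-7)^2=1, (12-6)^2=36, (2-2)^2=0, (5-5)^2=0, (1-1)^2=0, (11-9)^2=4
sum(d^2) = 76.
Step 3: rho = 1 - 6*76 / (12*(12^2 - 1)) = 1 - 456/1716 = 0.734266.
Step 4: Under H0, t = rho * sqrt((n-2)/(1-rho^2)) = 3.4204 ~ t(10).
Step 5: Two-sided p-value from the t-distribution with 10 df = 0.006543.
Step 6: alpha = 0.05. reject H0.

rho = 0.7343, p = 0.006543, reject H0 at alpha = 0.05.


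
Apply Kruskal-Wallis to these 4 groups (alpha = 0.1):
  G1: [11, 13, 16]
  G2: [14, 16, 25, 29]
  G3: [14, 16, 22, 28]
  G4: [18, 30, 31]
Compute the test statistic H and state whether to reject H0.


Step 1: Combine all N = 14 observations and assign midranks.
sorted (value, group, rank): (11,G1,1), (13,G1,2), (14,G2,3.5), (14,G3,3.5), (16,G1,6), (16,G2,6), (16,G3,6), (18,G4,8), (22,G3,9), (25,G2,10), (28,G3,11), (29,G2,12), (30,G4,13), (31,G4,14)
Step 2: Sum ranks within each group.
R_1 = 9 (n_1 = 3)
R_2 = 31.5 (n_2 = 4)
R_3 = 29.5 (n_3 = 4)
R_4 = 35 (n_4 = 3)
Step 3: H = 12/(N(N+1)) * sum(R_i^2/n_i) - 3(N+1)
     = 12/(14*15) * (9^2/3 + 31.5^2/4 + 29.5^2/4 + 35^2/3) - 3*15
     = 0.057143 * 900.958 - 45
     = 6.483333.
Step 4: Ties present; correction factor C = 1 - 30/(14^3 - 14) = 0.989011. Corrected H = 6.483333 / 0.989011 = 6.555370.
Step 5: Under H0, H ~ chi^2(3); p-value = 0.087504.
Step 6: alpha = 0.1. reject H0.

H = 6.5554, df = 3, p = 0.087504, reject H0.


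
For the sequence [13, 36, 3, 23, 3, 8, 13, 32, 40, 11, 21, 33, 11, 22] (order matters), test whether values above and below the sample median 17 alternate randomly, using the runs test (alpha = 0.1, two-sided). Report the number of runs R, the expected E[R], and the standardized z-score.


Step 1: Compute median = 17; label A = above, B = below.
Labels in order: BABABBBAABAABA  (n_A = 7, n_B = 7)
Step 2: Count runs R = 10.
Step 3: Under H0 (random ordering), E[R] = 2*n_A*n_B/(n_A+n_B) + 1 = 2*7*7/14 + 1 = 8.0000.
        Var[R] = 2*n_A*n_B*(2*n_A*n_B - n_A - n_B) / ((n_A+n_B)^2 * (n_A+n_B-1)) = 8232/2548 = 3.2308.
        SD[R] = 1.7974.
Step 4: Continuity-corrected z = (R - 0.5 - E[R]) / SD[R] = (10 - 0.5 - 8.0000) / 1.7974 = 0.8345.
Step 5: Two-sided p-value via normal approximation = 2*(1 - Phi(|z|)) = 0.403986.
Step 6: alpha = 0.1. fail to reject H0.

R = 10, z = 0.8345, p = 0.403986, fail to reject H0.


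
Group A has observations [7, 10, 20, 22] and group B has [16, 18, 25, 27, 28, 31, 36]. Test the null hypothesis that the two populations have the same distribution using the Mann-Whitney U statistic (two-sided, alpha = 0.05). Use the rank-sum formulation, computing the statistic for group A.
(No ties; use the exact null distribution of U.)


Step 1: Combine and sort all 11 observations; assign midranks.
sorted (value, group): (7,X), (10,X), (16,Y), (18,Y), (20,X), (22,X), (25,Y), (27,Y), (28,Y), (31,Y), (36,Y)
ranks: 7->1, 10->2, 16->3, 18->4, 20->5, 22->6, 25->7, 27->8, 28->9, 31->10, 36->11
Step 2: Rank sum for X: R1 = 1 + 2 + 5 + 6 = 14.
Step 3: U_X = R1 - n1(n1+1)/2 = 14 - 4*5/2 = 14 - 10 = 4.
       U_Y = n1*n2 - U_X = 28 - 4 = 24.
Step 4: No ties, so the exact null distribution of U (based on enumerating the C(11,4) = 330 equally likely rank assignments) gives the two-sided p-value.
Step 5: p-value = 0.072727; compare to alpha = 0.05. fail to reject H0.

U_X = 4, p = 0.072727, fail to reject H0 at alpha = 0.05.


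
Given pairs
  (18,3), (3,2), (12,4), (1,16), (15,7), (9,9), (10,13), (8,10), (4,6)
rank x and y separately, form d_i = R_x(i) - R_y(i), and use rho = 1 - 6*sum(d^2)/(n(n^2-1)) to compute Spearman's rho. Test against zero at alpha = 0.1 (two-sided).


Step 1: Rank x and y separately (midranks; no ties here).
rank(x): 18->9, 3->2, 12->7, 1->1, 15->8, 9->5, 10->6, 8->4, 4->3
rank(y): 3->2, 2->1, 4->3, 16->9, 7->5, 9->6, 13->8, 10->7, 6->4
Step 2: d_i = R_x(i) - R_y(i); compute d_i^2.
  (9-2)^2=49, (2-1)^2=1, (7-3)^2=16, (1-9)^2=64, (8-5)^2=9, (5-6)^2=1, (6-8)^2=4, (4-7)^2=9, (3-4)^2=1
sum(d^2) = 154.
Step 3: rho = 1 - 6*154 / (9*(9^2 - 1)) = 1 - 924/720 = -0.283333.
Step 4: Under H0, t = rho * sqrt((n-2)/(1-rho^2)) = -0.7817 ~ t(7).
Step 5: Two-sided p-value from the t-distribution with 7 df = 0.460030.
Step 6: alpha = 0.1. fail to reject H0.

rho = -0.2833, p = 0.460030, fail to reject H0 at alpha = 0.1.


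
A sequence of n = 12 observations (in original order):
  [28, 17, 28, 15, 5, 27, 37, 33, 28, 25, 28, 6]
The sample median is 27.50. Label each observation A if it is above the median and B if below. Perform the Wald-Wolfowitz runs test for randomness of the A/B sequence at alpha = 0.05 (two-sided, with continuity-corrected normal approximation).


Step 1: Compute median = 27.50; label A = above, B = below.
Labels in order: ABABBBAAABAB  (n_A = 6, n_B = 6)
Step 2: Count runs R = 8.
Step 3: Under H0 (random ordering), E[R] = 2*n_A*n_B/(n_A+n_B) + 1 = 2*6*6/12 + 1 = 7.0000.
        Var[R] = 2*n_A*n_B*(2*n_A*n_B - n_A - n_B) / ((n_A+n_B)^2 * (n_A+n_B-1)) = 4320/1584 = 2.7273.
        SD[R] = 1.6514.
Step 4: Continuity-corrected z = (R - 0.5 - E[R]) / SD[R] = (8 - 0.5 - 7.0000) / 1.6514 = 0.3028.
Step 5: Two-sided p-value via normal approximation = 2*(1 - Phi(|z|)) = 0.762069.
Step 6: alpha = 0.05. fail to reject H0.

R = 8, z = 0.3028, p = 0.762069, fail to reject H0.


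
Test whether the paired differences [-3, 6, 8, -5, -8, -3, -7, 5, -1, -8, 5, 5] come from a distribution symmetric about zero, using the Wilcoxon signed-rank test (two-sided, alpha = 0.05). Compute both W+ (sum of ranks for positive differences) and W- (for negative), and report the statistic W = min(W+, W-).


Step 1: Drop any zero differences (none here) and take |d_i|.
|d| = [3, 6, 8, 5, 8, 3, 7, 5, 1, 8, 5, 5]
Step 2: Midrank |d_i| (ties get averaged ranks).
ranks: |3|->2.5, |6|->8, |8|->11, |5|->5.5, |8|->11, |3|->2.5, |7|->9, |5|->5.5, |1|->1, |8|->11, |5|->5.5, |5|->5.5
Step 3: Attach original signs; sum ranks with positive sign and with negative sign.
W+ = 8 + 11 + 5.5 + 5.5 + 5.5 = 35.5
W- = 2.5 + 5.5 + 11 + 2.5 + 9 + 1 + 11 = 42.5
(Check: W+ + W- = 78 should equal n(n+1)/2 = 78.)
Step 4: Test statistic W = min(W+, W-) = 35.5.
Step 5: Ties in |d|, so use the tie-corrected normal approximation.
        E[W] = n(n+1)/4 = 12*13/4 = 39.
        Tie groups: |d|=3 (t=2), |d|=5 (t=4), |d|=8 (t=3); sum(t^3 - t) = 90.
        Var[W] = n(n+1)(2n+1)/24 - sum(t^3-t)/48 = 3900/24 - 90/48 = 160.625.
        z = (W - E[W]) / sqrt(Var[W]) = (35.5 - 39) / 12.6738 = -0.2762.
        Two-sided p = 2*Phi(z) = 0.782425.
Step 6: alpha = 0.05. fail to reject H0.

W+ = 35.5, W- = 42.5, W = min = 35.5, p = 0.782425, fail to reject H0.


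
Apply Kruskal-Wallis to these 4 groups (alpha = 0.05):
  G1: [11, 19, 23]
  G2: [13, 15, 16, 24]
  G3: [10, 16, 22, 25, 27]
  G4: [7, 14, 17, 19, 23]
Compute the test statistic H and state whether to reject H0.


Step 1: Combine all N = 17 observations and assign midranks.
sorted (value, group, rank): (7,G4,1), (10,G3,2), (11,G1,3), (13,G2,4), (14,G4,5), (15,G2,6), (16,G2,7.5), (16,G3,7.5), (17,G4,9), (19,G1,10.5), (19,G4,10.5), (22,G3,12), (23,G1,13.5), (23,G4,13.5), (24,G2,15), (25,G3,16), (27,G3,17)
Step 2: Sum ranks within each group.
R_1 = 27 (n_1 = 3)
R_2 = 32.5 (n_2 = 4)
R_3 = 54.5 (n_3 = 5)
R_4 = 39 (n_4 = 5)
Step 3: H = 12/(N(N+1)) * sum(R_i^2/n_i) - 3(N+1)
     = 12/(17*18) * (27^2/3 + 32.5^2/4 + 54.5^2/5 + 39^2/5) - 3*18
     = 0.039216 * 1405.31 - 54
     = 1.110294.
Step 4: Ties present; correction factor C = 1 - 18/(17^3 - 17) = 0.996324. Corrected H = 1.110294 / 0.996324 = 1.114391.
Step 5: Under H0, H ~ chi^2(3); p-value = 0.773601.
Step 6: alpha = 0.05. fail to reject H0.

H = 1.1144, df = 3, p = 0.773601, fail to reject H0.


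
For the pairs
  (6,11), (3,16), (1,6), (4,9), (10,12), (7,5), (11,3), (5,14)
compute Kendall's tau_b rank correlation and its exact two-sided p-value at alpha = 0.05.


Step 1: Enumerate the 28 unordered pairs (i,j) with i<j and classify each by sign(x_j-x_i) * sign(y_j-y_i).
  (1,2):dx=-3,dy=+5->D; (1,3):dx=-5,dy=-5->C; (1,4):dx=-2,dy=-2->C; (1,5):dx=+4,dy=+1->C
  (1,6):dx=+1,dy=-6->D; (1,7):dx=+5,dy=-8->D; (1,8):dx=-1,dy=+3->D; (2,3):dx=-2,dy=-10->C
  (2,4):dx=+1,dy=-7->D; (2,5):dx=+7,dy=-4->D; (2,6):dx=+4,dy=-11->D; (2,7):dx=+8,dy=-13->D
  (2,8):dx=+2,dy=-2->D; (3,4):dx=+3,dy=+3->C; (3,5):dx=+9,dy=+6->C; (3,6):dx=+6,dy=-1->D
  (3,7):dx=+10,dy=-3->D; (3,8):dx=+4,dy=+8->C; (4,5):dx=+6,dy=+3->C; (4,6):dx=+3,dy=-4->D
  (4,7):dx=+7,dy=-6->D; (4,8):dx=+1,dy=+5->C; (5,6):dx=-3,dy=-7->C; (5,7):dx=+1,dy=-9->D
  (5,8):dx=-5,dy=+2->D; (6,7):dx=+4,dy=-2->D; (6,8):dx=-2,dy=+9->D; (7,8):dx=-6,dy=+11->D
Step 2: C = 10, D = 18, total pairs = 28.
Step 3: tau = (C - D)/(n(n-1)/2) = (10 - 18)/28 = -0.285714.
Step 4: Exact two-sided p-value (enumerate n! = 40320 permutations of y under H0): p = 0.398760.
Step 5: alpha = 0.05. fail to reject H0.

tau_b = -0.2857 (C=10, D=18), p = 0.398760, fail to reject H0.


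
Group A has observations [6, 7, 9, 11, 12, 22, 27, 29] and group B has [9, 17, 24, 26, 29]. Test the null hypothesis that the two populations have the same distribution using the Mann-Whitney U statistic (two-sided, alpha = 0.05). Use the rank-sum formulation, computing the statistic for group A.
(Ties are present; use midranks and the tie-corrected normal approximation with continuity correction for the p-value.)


Step 1: Combine and sort all 13 observations; assign midranks.
sorted (value, group): (6,X), (7,X), (9,X), (9,Y), (11,X), (12,X), (17,Y), (22,X), (24,Y), (26,Y), (27,X), (29,X), (29,Y)
ranks: 6->1, 7->2, 9->3.5, 9->3.5, 11->5, 12->6, 17->7, 22->8, 24->9, 26->10, 27->11, 29->12.5, 29->12.5
Step 2: Rank sum for X: R1 = 1 + 2 + 3.5 + 5 + 6 + 8 + 11 + 12.5 = 49.
Step 3: U_X = R1 - n1(n1+1)/2 = 49 - 8*9/2 = 49 - 36 = 13.
       U_Y = n1*n2 - U_X = 40 - 13 = 27.
Step 4: Ties are present, so use the tie-corrected normal approximation (with continuity correction) for the p-value.
Step 5: p-value = 0.340019; compare to alpha = 0.05. fail to reject H0.

U_X = 13, p = 0.340019, fail to reject H0 at alpha = 0.05.


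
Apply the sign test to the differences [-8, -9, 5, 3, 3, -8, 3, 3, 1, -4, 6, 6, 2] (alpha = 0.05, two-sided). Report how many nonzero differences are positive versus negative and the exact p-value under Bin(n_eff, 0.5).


Step 1: Discard zero differences. Original n = 13; n_eff = number of nonzero differences = 13.
Nonzero differences (with sign): -8, -9, +5, +3, +3, -8, +3, +3, +1, -4, +6, +6, +2
Step 2: Count signs: positive = 9, negative = 4.
Step 3: Under H0: P(positive) = 0.5, so the number of positives S ~ Bin(13, 0.5).
Step 4: Two-sided exact p-value = sum of Bin(13,0.5) probabilities at or below the observed probability = 0.266846.
Step 5: alpha = 0.05. fail to reject H0.

n_eff = 13, pos = 9, neg = 4, p = 0.266846, fail to reject H0.


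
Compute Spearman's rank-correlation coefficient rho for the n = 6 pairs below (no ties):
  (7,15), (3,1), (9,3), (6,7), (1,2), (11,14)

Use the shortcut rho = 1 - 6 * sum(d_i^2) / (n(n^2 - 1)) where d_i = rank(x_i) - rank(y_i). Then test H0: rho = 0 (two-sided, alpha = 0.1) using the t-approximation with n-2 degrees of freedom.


Step 1: Rank x and y separately (midranks; no ties here).
rank(x): 7->4, 3->2, 9->5, 6->3, 1->1, 11->6
rank(y): 15->6, 1->1, 3->3, 7->4, 2->2, 14->5
Step 2: d_i = R_x(i) - R_y(i); compute d_i^2.
  (4-6)^2=4, (2-1)^2=1, (5-3)^2=4, (3-4)^2=1, (1-2)^2=1, (6-5)^2=1
sum(d^2) = 12.
Step 3: rho = 1 - 6*12 / (6*(6^2 - 1)) = 1 - 72/210 = 0.657143.
Step 4: Under H0, t = rho * sqrt((n-2)/(1-rho^2)) = 1.7436 ~ t(4).
Step 5: Two-sided p-value from the t-distribution with 4 df = 0.156175.
Step 6: alpha = 0.1. fail to reject H0.

rho = 0.6571, p = 0.156175, fail to reject H0 at alpha = 0.1.


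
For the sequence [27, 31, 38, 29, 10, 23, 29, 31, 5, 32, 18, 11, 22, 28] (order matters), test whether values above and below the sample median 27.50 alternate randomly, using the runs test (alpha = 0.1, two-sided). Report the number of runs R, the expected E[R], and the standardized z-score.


Step 1: Compute median = 27.50; label A = above, B = below.
Labels in order: BAAABBAABABBBA  (n_A = 7, n_B = 7)
Step 2: Count runs R = 8.
Step 3: Under H0 (random ordering), E[R] = 2*n_A*n_B/(n_A+n_B) + 1 = 2*7*7/14 + 1 = 8.0000.
        Var[R] = 2*n_A*n_B*(2*n_A*n_B - n_A - n_B) / ((n_A+n_B)^2 * (n_A+n_B-1)) = 8232/2548 = 3.2308.
        SD[R] = 1.7974.
Step 4: R = E[R], so z = 0 with no continuity correction.
Step 5: Two-sided p-value via normal approximation = 2*(1 - Phi(|z|)) = 1.000000.
Step 6: alpha = 0.1. fail to reject H0.

R = 8, z = 0.0000, p = 1.000000, fail to reject H0.


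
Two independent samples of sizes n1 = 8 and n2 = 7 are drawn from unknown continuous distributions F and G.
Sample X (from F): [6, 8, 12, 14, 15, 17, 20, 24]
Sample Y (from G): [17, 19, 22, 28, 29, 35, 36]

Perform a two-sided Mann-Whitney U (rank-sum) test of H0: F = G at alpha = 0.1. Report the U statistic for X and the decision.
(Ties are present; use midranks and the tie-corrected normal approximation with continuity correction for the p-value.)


Step 1: Combine and sort all 15 observations; assign midranks.
sorted (value, group): (6,X), (8,X), (12,X), (14,X), (15,X), (17,X), (17,Y), (19,Y), (20,X), (22,Y), (24,X), (28,Y), (29,Y), (35,Y), (36,Y)
ranks: 6->1, 8->2, 12->3, 14->4, 15->5, 17->6.5, 17->6.5, 19->8, 20->9, 22->10, 24->11, 28->12, 29->13, 35->14, 36->15
Step 2: Rank sum for X: R1 = 1 + 2 + 3 + 4 + 5 + 6.5 + 9 + 11 = 41.5.
Step 3: U_X = R1 - n1(n1+1)/2 = 41.5 - 8*9/2 = 41.5 - 36 = 5.5.
       U_Y = n1*n2 - U_X = 56 - 5.5 = 50.5.
Step 4: Ties are present, so use the tie-corrected normal approximation (with continuity correction) for the p-value.
Step 5: p-value = 0.010826; compare to alpha = 0.1. reject H0.

U_X = 5.5, p = 0.010826, reject H0 at alpha = 0.1.


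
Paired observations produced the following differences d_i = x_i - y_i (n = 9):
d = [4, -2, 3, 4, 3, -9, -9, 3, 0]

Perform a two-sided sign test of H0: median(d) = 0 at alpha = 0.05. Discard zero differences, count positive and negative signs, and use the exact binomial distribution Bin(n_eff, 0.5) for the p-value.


Step 1: Discard zero differences. Original n = 9; n_eff = number of nonzero differences = 8.
Nonzero differences (with sign): +4, -2, +3, +4, +3, -9, -9, +3
Step 2: Count signs: positive = 5, negative = 3.
Step 3: Under H0: P(positive) = 0.5, so the number of positives S ~ Bin(8, 0.5).
Step 4: Two-sided exact p-value = sum of Bin(8,0.5) probabilities at or below the observed probability = 0.726562.
Step 5: alpha = 0.05. fail to reject H0.

n_eff = 8, pos = 5, neg = 3, p = 0.726562, fail to reject H0.


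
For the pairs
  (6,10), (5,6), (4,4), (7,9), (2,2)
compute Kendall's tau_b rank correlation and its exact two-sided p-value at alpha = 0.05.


Step 1: Enumerate the 10 unordered pairs (i,j) with i<j and classify each by sign(x_j-x_i) * sign(y_j-y_i).
  (1,2):dx=-1,dy=-4->C; (1,3):dx=-2,dy=-6->C; (1,4):dx=+1,dy=-1->D; (1,5):dx=-4,dy=-8->C
  (2,3):dx=-1,dy=-2->C; (2,4):dx=+2,dy=+3->C; (2,5):dx=-3,dy=-4->C; (3,4):dx=+3,dy=+5->C
  (3,5):dx=-2,dy=-2->C; (4,5):dx=-5,dy=-7->C
Step 2: C = 9, D = 1, total pairs = 10.
Step 3: tau = (C - D)/(n(n-1)/2) = (9 - 1)/10 = 0.800000.
Step 4: Exact two-sided p-value (enumerate n! = 120 permutations of y under H0): p = 0.083333.
Step 5: alpha = 0.05. fail to reject H0.

tau_b = 0.8000 (C=9, D=1), p = 0.083333, fail to reject H0.


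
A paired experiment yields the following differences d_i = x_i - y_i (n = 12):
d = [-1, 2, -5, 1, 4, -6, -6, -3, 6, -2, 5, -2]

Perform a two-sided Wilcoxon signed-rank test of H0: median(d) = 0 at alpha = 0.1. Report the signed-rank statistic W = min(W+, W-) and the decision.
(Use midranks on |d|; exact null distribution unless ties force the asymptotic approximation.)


Step 1: Drop any zero differences (none here) and take |d_i|.
|d| = [1, 2, 5, 1, 4, 6, 6, 3, 6, 2, 5, 2]
Step 2: Midrank |d_i| (ties get averaged ranks).
ranks: |1|->1.5, |2|->4, |5|->8.5, |1|->1.5, |4|->7, |6|->11, |6|->11, |3|->6, |6|->11, |2|->4, |5|->8.5, |2|->4
Step 3: Attach original signs; sum ranks with positive sign and with negative sign.
W+ = 4 + 1.5 + 7 + 11 + 8.5 = 32
W- = 1.5 + 8.5 + 11 + 11 + 6 + 4 + 4 = 46
(Check: W+ + W- = 78 should equal n(n+1)/2 = 78.)
Step 4: Test statistic W = min(W+, W-) = 32.
Step 5: Ties in |d|, so use the tie-corrected normal approximation.
        E[W] = n(n+1)/4 = 12*13/4 = 39.
        Tie groups: |d|=1 (t=2), |d|=2 (t=3), |d|=5 (t=2), |d|=6 (t=3); sum(t^3 - t) = 60.
        Var[W] = n(n+1)(2n+1)/24 - sum(t^3-t)/48 = 3900/24 - 60/48 = 161.25.
        z = (W - E[W]) / sqrt(Var[W]) = (32 - 39) / 12.6984 = -0.5512.
        Two-sided p = 2*Phi(z) = 0.581463.
Step 6: alpha = 0.1. fail to reject H0.

W+ = 32, W- = 46, W = min = 32, p = 0.581463, fail to reject H0.


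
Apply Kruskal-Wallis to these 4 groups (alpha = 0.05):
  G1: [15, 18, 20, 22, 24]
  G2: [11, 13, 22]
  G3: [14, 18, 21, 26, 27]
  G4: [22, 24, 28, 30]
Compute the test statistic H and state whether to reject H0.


Step 1: Combine all N = 17 observations and assign midranks.
sorted (value, group, rank): (11,G2,1), (13,G2,2), (14,G3,3), (15,G1,4), (18,G1,5.5), (18,G3,5.5), (20,G1,7), (21,G3,8), (22,G1,10), (22,G2,10), (22,G4,10), (24,G1,12.5), (24,G4,12.5), (26,G3,14), (27,G3,15), (28,G4,16), (30,G4,17)
Step 2: Sum ranks within each group.
R_1 = 39 (n_1 = 5)
R_2 = 13 (n_2 = 3)
R_3 = 45.5 (n_3 = 5)
R_4 = 55.5 (n_4 = 4)
Step 3: H = 12/(N(N+1)) * sum(R_i^2/n_i) - 3(N+1)
     = 12/(17*18) * (39^2/5 + 13^2/3 + 45.5^2/5 + 55.5^2/4) - 3*18
     = 0.039216 * 1544.65 - 54
     = 6.574346.
Step 4: Ties present; correction factor C = 1 - 36/(17^3 - 17) = 0.992647. Corrected H = 6.574346 / 0.992647 = 6.623045.
Step 5: Under H0, H ~ chi^2(3); p-value = 0.084934.
Step 6: alpha = 0.05. fail to reject H0.

H = 6.6230, df = 3, p = 0.084934, fail to reject H0.


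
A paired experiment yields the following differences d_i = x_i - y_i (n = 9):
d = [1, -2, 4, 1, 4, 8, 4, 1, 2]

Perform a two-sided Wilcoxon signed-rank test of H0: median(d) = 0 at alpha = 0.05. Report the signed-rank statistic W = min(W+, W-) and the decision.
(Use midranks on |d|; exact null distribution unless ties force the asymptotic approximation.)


Step 1: Drop any zero differences (none here) and take |d_i|.
|d| = [1, 2, 4, 1, 4, 8, 4, 1, 2]
Step 2: Midrank |d_i| (ties get averaged ranks).
ranks: |1|->2, |2|->4.5, |4|->7, |1|->2, |4|->7, |8|->9, |4|->7, |1|->2, |2|->4.5
Step 3: Attach original signs; sum ranks with positive sign and with negative sign.
W+ = 2 + 7 + 2 + 7 + 9 + 7 + 2 + 4.5 = 40.5
W- = 4.5 = 4.5
(Check: W+ + W- = 45 should equal n(n+1)/2 = 45.)
Step 4: Test statistic W = min(W+, W-) = 4.5.
Step 5: Ties in |d|, so use the tie-corrected normal approximation.
        E[W] = n(n+1)/4 = 9*10/4 = 22.5.
        Tie groups: |d|=1 (t=3), |d|=2 (t=2), |d|=4 (t=3); sum(t^3 - t) = 54.
        Var[W] = n(n+1)(2n+1)/24 - sum(t^3-t)/48 = 1710/24 - 54/48 = 70.125.
        z = (W - E[W]) / sqrt(Var[W]) = (4.5 - 22.5) / 8.3741 = -2.1495.
        Two-sided p = 2*Phi(z) = 0.031595.
Step 6: alpha = 0.05. reject H0.

W+ = 40.5, W- = 4.5, W = min = 4.5, p = 0.031595, reject H0.


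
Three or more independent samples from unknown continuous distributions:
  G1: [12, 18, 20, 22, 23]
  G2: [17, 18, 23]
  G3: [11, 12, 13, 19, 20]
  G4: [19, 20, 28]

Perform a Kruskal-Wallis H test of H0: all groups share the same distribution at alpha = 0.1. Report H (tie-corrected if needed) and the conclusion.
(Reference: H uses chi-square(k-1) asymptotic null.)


Step 1: Combine all N = 16 observations and assign midranks.
sorted (value, group, rank): (11,G3,1), (12,G1,2.5), (12,G3,2.5), (13,G3,4), (17,G2,5), (18,G1,6.5), (18,G2,6.5), (19,G3,8.5), (19,G4,8.5), (20,G1,11), (20,G3,11), (20,G4,11), (22,G1,13), (23,G1,14.5), (23,G2,14.5), (28,G4,16)
Step 2: Sum ranks within each group.
R_1 = 47.5 (n_1 = 5)
R_2 = 26 (n_2 = 3)
R_3 = 27 (n_3 = 5)
R_4 = 35.5 (n_4 = 3)
Step 3: H = 12/(N(N+1)) * sum(R_i^2/n_i) - 3(N+1)
     = 12/(16*17) * (47.5^2/5 + 26^2/3 + 27^2/5 + 35.5^2/3) - 3*17
     = 0.044118 * 1242.47 - 51
     = 3.814706.
Step 4: Ties present; correction factor C = 1 - 48/(16^3 - 16) = 0.988235. Corrected H = 3.814706 / 0.988235 = 3.860119.
Step 5: Under H0, H ~ chi^2(3); p-value = 0.276970.
Step 6: alpha = 0.1. fail to reject H0.

H = 3.8601, df = 3, p = 0.276970, fail to reject H0.


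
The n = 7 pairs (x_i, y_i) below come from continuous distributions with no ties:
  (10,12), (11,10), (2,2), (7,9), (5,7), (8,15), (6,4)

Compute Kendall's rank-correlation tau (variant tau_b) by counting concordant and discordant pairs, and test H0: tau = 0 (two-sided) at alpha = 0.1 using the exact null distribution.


Step 1: Enumerate the 21 unordered pairs (i,j) with i<j and classify each by sign(x_j-x_i) * sign(y_j-y_i).
  (1,2):dx=+1,dy=-2->D; (1,3):dx=-8,dy=-10->C; (1,4):dx=-3,dy=-3->C; (1,5):dx=-5,dy=-5->C
  (1,6):dx=-2,dy=+3->D; (1,7):dx=-4,dy=-8->C; (2,3):dx=-9,dy=-8->C; (2,4):dx=-4,dy=-1->C
  (2,5):dx=-6,dy=-3->C; (2,6):dx=-3,dy=+5->D; (2,7):dx=-5,dy=-6->C; (3,4):dx=+5,dy=+7->C
  (3,5):dx=+3,dy=+5->C; (3,6):dx=+6,dy=+13->C; (3,7):dx=+4,dy=+2->C; (4,5):dx=-2,dy=-2->C
  (4,6):dx=+1,dy=+6->C; (4,7):dx=-1,dy=-5->C; (5,6):dx=+3,dy=+8->C; (5,7):dx=+1,dy=-3->D
  (6,7):dx=-2,dy=-11->C
Step 2: C = 17, D = 4, total pairs = 21.
Step 3: tau = (C - D)/(n(n-1)/2) = (17 - 4)/21 = 0.619048.
Step 4: Exact two-sided p-value (enumerate n! = 5040 permutations of y under H0): p = 0.069048.
Step 5: alpha = 0.1. reject H0.

tau_b = 0.6190 (C=17, D=4), p = 0.069048, reject H0.
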